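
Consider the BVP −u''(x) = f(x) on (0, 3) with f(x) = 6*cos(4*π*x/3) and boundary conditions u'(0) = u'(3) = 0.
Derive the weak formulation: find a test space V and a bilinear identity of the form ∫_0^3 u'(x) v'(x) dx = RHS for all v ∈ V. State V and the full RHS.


V = H^1(0, 3) (no boundary constraint on v; u is determined up to an additive constant); weak form: ∫_0^3 u'v' dx = ∫_0^3 (6*cos(4*π*x/3)) v dx for all v ∈ V.

Multiply both sides by a test function v and integrate from 0 to 3:
  ∫_0^3 −u''(x) v(x) dx = ∫_0^3 f(x) v(x) dx.
Integrate the LHS by parts once:
  ∫_0^3 −u'' v dx = −[u'(x) v(x)]_0^3 + ∫_0^3 u'(x) v'(x) dx.
Thus ∫_0^3 u'(x) v'(x) dx = ∫_0^3 f(x) v(x) dx + [u'(x) v(x)]_0^3.
Choose V so that boundary terms are either known or forced to vanish.
u has homogeneous Neumann: u'(0) = u'(3) = 0. So [u' v]_0^3 = 0·v(3) − 0·v(0) = 0 for any v; take V = H^1(0, 3).
Weak formulation: find u (satisfying any essential BC) such that ∫_0^3 u'(x) v'(x) dx = ∫_0^3 f v dx for all v ∈ V (homogeneous Neumann, so boundary terms vanish).
Substituting f(x) = 6*cos(4*π*x/3), the right-hand side is ∫_0^3 (6*cos(4*π*x/3)) v dx.
Compatibility check (pure Neumann): taking v ≡ 1 ∈ V gives 0 = ∫_0^3 f dx + (0) − (0), i.e. ∫_0^3 f dx must equal u'(0) − u'(3) = 0. Indeed ∫_0^3 (6*cos(4*π*x/3)) dx = 0, so the data are compatible. The solution is then unique only up to an additive constant (fix it e.g. by requiring ∫_0^3 u dx = 0).


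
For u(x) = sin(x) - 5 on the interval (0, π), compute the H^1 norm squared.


||u||_{H^1(0,π)}^2 = -20 + 26*π

u'(x) = cos(x).
Expand u² and (u')² and integrate term by term on (0, π), using: for integers n ≥ 1, ∫_0^π sin²(nx) dx = ∫_0^π cos²(nx) dx = π/2; for n ≠ n', ∫_0^π sin(nx)sin(n'x) dx = ∫_0^π cos(nx)cos(n'x) dx = 0; and by product-to-sum, ∫_0^π sin(nx)cos(n'x) dx = ½∫_0^π [sin((n+n')x) + sin((n−n')x)] dx, which is 0 when n+n' is even and 2n/(n²−n'²) when n+n' is odd (it need not vanish on (0, π)). For the constant mode: ∫_0^π 1 dx = π, ∫_0^π cos(nx) dx = 0, ∫_0^π sin(nx) dx = (1−(−1)^n)/n.
  u² squared terms: (-5)²·∫1 dx = 25·π = 25*π;  (1)²·∫sin(x)² dx = 1·π/2 = π/2.
  u² cross terms: 2·(-5)·(1)·∫1·sin(x) dx = -10·(2) = -20.
  So ∫_0^π u² dx = 25*π + π/2 − 20 = -20 + 51*π/2.
  (u')² squared terms: (1)²·∫cos(x)² dx = 1·π/2 = π/2.
  So ∫_0^π (u')² dx = π/2.
||u||_{H^1}^2 = (-20 + 51*π/2) + (π/2) = -20 + 26*π.


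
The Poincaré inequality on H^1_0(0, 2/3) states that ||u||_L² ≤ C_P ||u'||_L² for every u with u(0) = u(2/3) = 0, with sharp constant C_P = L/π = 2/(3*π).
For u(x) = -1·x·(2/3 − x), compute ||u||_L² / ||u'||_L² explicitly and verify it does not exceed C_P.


||u||_L² / ||u'||_L² = sqrt(10)/15 < C_P = 2/(3*π).

u(x) = -1·x·(2/3 − x), so u'(x) = 2*x - 2/3.
u(x) = -1·x·(2/3 − x) vanishes at x = 0 and x = 2/3, so u ∈ H^1_0(0, 2/3). Differentiate via the product rule and integrate the resulting polynomials term by term.
  ∫_0^2/3 u² dx = ∫_0^2/3 (x^4 - 4*x^3/3 + 4*x^2/9) dx. Term by term:
    ∫_0^2/3 x^4 dx = 32/1215;  ∫_0^2/3 -4*x^3/3 dx = -16/243;  ∫_0^2/3 4*x^2/9 dx = 32/729.
  Sum: 32/1215 − 16/243 + 32/729 = 16/3645.
  ∫_0^2/3 (u')² dx = ∫_0^2/3 (4*x^2 - 8*x/3 + 4/9) dx. Term by term:
    ∫_0^2/3 4*x^2 dx = 32/81;  ∫_0^2/3 -8*x/3 dx = -16/27;  ∫_0^2/3 4/9 dx = 8/27.
  Sum: 32/81 − 16/27 + 8/27 = 8/81.
∫_0^2/3 u² dx = 16/3645, so ||u||_L² = 4*sqrt(5)/135.
∫_0^2/3 (u')² dx = 8/81, so ||u'||_L² = 2*sqrt(2)/9.
Ratio ||u||_L² / ||u'||_L² = sqrt(10)/15.
Sharp Poincaré constant on H^1_0(0, 2/3) is C_P = L/π = 2/(3*π), achieved by sin(3*π/2·x).
A polynomial bump cannot attain the sharp Poincaré constant (only the first sine eigenfunction does), so the ratio is strictly less than C_P, consistent with ||u||_L² ≤ C_P ||u'||_L².


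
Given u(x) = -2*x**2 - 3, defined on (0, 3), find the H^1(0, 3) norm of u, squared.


||u||_{H^1}^2 = 2367/5

The H^1 norm (squared) on an interval (0, L) is
  ||u||_{H^1}^2 = ∫_0^L u(x)^2 dx + ∫_0^L u'(x)^2 dx.
Compute u'(x) = -4*x.
Then u(x)^2 = 4*x**4 + 12*x**2 + 9 and u'(x)^2 = 16*x**2.
Integrate each monomial from 0 to 3 using ∫_0^3 c·x^n dx = c·3^(n+1)/(n+1):
  ∫_0^3 u(x)^2 dx = ∫_0^3 (4*x^4 + 12*x^2 + 9) dx. Term by term:
    ∫_0^3 4*x^4 dx = 972/5;  ∫_0^3 12*x^2 dx = 108;  ∫_0^3 9 dx = 27.
  Sum: 972/5 + 108 + 27 = 1647/5.
  ∫_0^3 u'(x)^2 dx = ∫_0^3 (16*x^2) dx. Term by term:
    ∫_0^3 16*x^2 dx = 144.
Adding: ||u||_{H^1}^2 = 1647/5 + 144 = 2367/5.


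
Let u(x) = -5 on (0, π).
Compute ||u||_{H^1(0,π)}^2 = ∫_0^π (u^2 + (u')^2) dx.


||u||_{H^1(0,π)}^2 = 25*π

u'(x) = 0.
Expand u² and (u')² and integrate term by term on (0, π), using: for integers n ≥ 1, ∫_0^π sin²(nx) dx = ∫_0^π cos²(nx) dx = π/2; for n ≠ n', ∫_0^π sin(nx)sin(n'x) dx = ∫_0^π cos(nx)cos(n'x) dx = 0; and by product-to-sum, ∫_0^π sin(nx)cos(n'x) dx = ½∫_0^π [sin((n+n')x) + sin((n−n')x)] dx, which is 0 when n+n' is even and 2n/(n²−n'²) when n+n' is odd (it need not vanish on (0, π)). For the constant mode: ∫_0^π 1 dx = π, ∫_0^π cos(nx) dx = 0, ∫_0^π sin(nx) dx = (1−(−1)^n)/n.
  u² squared terms: (-5)²·∫1 dx = 25·π = 25*π.
  So ∫_0^π u² dx = 25*π.
  u' ≡ 0, so ∫_0^π (u')² dx = 0.
||u||_{H^1}^2 = (25*π) + (0) = 25*π.


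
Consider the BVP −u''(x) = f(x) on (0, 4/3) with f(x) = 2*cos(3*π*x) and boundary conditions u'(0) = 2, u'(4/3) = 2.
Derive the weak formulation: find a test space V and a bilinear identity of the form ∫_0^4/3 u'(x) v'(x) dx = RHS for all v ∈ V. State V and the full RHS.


V = H^1(0, 4/3) (v unrestricted at boundary; u is determined up to an additive constant); weak form: ∫_0^4/3 u'v' dx = ∫_0^4/3 (2*cos(3*π*x)) v dx + 2·v(4/3) − 2·v(0) for all v ∈ V.

Multiply both sides by a test function v and integrate from 0 to 4/3:
  ∫_0^4/3 −u''(x) v(x) dx = ∫_0^4/3 f(x) v(x) dx.
Integrate the LHS by parts once:
  ∫_0^4/3 −u'' v dx = −[u'(x) v(x)]_0^4/3 + ∫_0^4/3 u'(x) v'(x) dx.
Thus ∫_0^4/3 u'(x) v'(x) dx = ∫_0^4/3 f(x) v(x) dx + [u'(x) v(x)]_0^4/3.
Choose V so that boundary terms are either known or forced to vanish.
u has inhomogeneous Neumann u'(0) = 2, u'(4/3) = 2. [u' v]_0^4/3 = (2)·v(4/3) − (2)·v(0) = 2·v(4/3) − 2·v(0). Take V = H^1(0, 4/3); boundary term becomes part of RHS.
Weak formulation: find u (satisfying any essential BC) such that ∫_0^4/3 u'(x) v'(x) dx = ∫_0^4/3 f v dx + 2·v(4/3) − 2·v(0) for all v ∈ V (Neumann data are natural BCs: they enter the RHS as boundary terms).
Substituting f(x) = 2*cos(3*π*x), the right-hand side is ∫_0^4/3 (2*cos(3*π*x)) v dx + 2·v(4/3) − 2·v(0).
Compatibility check (pure Neumann): taking v ≡ 1 ∈ V gives 0 = ∫_0^4/3 f dx + (2) − (2), i.e. ∫_0^4/3 f dx must equal u'(0) − u'(4/3) = 0. Indeed ∫_0^4/3 (2*cos(3*π*x)) dx = 0, so the data are compatible. The solution is then unique only up to an additive constant (fix it e.g. by requiring ∫_0^4/3 u dx = 0).


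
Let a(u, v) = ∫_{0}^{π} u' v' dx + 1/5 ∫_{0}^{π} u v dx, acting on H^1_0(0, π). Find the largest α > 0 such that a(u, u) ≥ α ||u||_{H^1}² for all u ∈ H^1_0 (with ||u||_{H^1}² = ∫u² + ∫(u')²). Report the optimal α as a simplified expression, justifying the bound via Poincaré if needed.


α = 3/5

Coercivity of a(·,·) on H^1_0(0, π) means a(u, u) ≥ α ||u||_{H^1}² for every u ∈ H^1_0.
The interval has length L = π, and Poincaré/coercivity depend only on L. Here a(u, u) = ∫(u')² + (1/5)·∫u².
Here 0 < c = 1/5 < 1. The condition a(u,u) ≥ α||u||_{H^1}² reads (1−α)∫(u')² ≥ (α−c)∫u². Any admissible α is ≤ 1 (rapidly oscillating u have ∫u²/∫(u')² → 0), and α = 1 would force 0 ≥ (1−c)∫u², impossible since c < 1; so 1−α > 0. By the sharp Poincaré inequality on H^1_0 of an interval of length L, ∫(u')² ≥ (π/L)²∫u² with equality for the first sine mode sin(π(x−x₀)/L) (x₀ the left endpoint), so the inequality holds for all u iff (1−α)(π/L)² ≥ α − c, i.e. α ≤ ((π/L)² + c)/((π/L)² + 1) = (1 + c(L/π)²)/(1 + (L/π)²). With (π/L)² = 1 and c = 1/5, the largest admissible constant is α = ((π/L)² + c)/((π/L)² + 1).
Simplifying, α = 3/5.


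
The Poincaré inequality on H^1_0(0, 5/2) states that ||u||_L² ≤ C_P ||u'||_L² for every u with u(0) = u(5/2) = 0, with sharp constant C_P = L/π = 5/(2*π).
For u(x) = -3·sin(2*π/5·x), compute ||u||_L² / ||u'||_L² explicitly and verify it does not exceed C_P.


||u||_L² / ||u'||_L² = 5/(2*π) = C_P.

u(x) = -3·sin(2*π/5·x), so u'(x) = -6*π*cos(2*π*x/5)/5.
Writing u(x) = A·sin(kπx/L) with A = -3 and k = 1, use ∫_0^L sin²(kπx/L) dx = L/2 and ∫_0^L cos²(kπx/L) dx = L/2.
u² = 9·sin²(2*π/5·x) and (u')² = 36*π^2/25·cos²(2*π/5·x), and each of sin², cos² integrates to L/2 = 5/4 over (0, 5/2).
∫_0^5/2 u² dx = 45/4, so ||u||_L² = 3*sqrt(5)/2.
∫_0^5/2 (u')² dx = 9*π^2/5, so ||u'||_L² = 3*sqrt(5)*π/5.
Ratio ||u||_L² / ||u'||_L² = 5/(2*π).
Sharp Poincaré constant on H^1_0(0, 5/2) is C_P = L/π = 5/(2*π), achieved by sin(2*π/5·x).
This is the k = 1 eigenfunction (up to amplitude), so the ratio equals the sharp Poincaré constant exactly.


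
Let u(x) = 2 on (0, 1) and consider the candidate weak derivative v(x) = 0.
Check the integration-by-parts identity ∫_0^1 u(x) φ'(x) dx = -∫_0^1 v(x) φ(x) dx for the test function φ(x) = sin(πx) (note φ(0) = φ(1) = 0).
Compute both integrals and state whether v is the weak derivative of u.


LHS = 0, RHS = 0. Yes, v = u' weakly.

u(x) = 2, classical derivative u'(x) = 0.
φ(x) = sin(πx), so φ'(x) = π*cos(π*x).
Note φ(0) = φ(1) = 0, so the boundary term u·φ vanishes.
LHS = ∫_0^1 u(x) φ'(x) dx = ∫_0^1 (2*π*cos(π*x)) dx. Term by term:
  ∫_0^1 2*π*cos(π*x) dx = 0.
So LHS = 0.
∫_0^1 v(x) φ(x) dx = ∫_0^1 (0) dx. Term by term:
  ∫_0^1 0 dx = 0.
So RHS = -∫_0^1 v(x) φ(x) dx = 0.
LHS = RHS, so the identity holds for this test φ.
Moreover u is smooth here and v(x) = u'(x) = 0 pointwise, so the identity holds for every test function. Hence v is the weak derivative of u.


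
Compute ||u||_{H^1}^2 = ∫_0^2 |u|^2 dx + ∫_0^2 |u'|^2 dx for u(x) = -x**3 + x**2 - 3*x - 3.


||u||_{H^1}^2 = 17432/105

The H^1 norm (squared) on an interval (0, L) is
  ||u||_{H^1}^2 = ∫_0^L u(x)^2 dx + ∫_0^L u'(x)^2 dx.
Compute u'(x) = -3*x**2 + 2*x - 3.
Then u(x)^2 = x**6 - 2*x**5 + 7*x**4 + 3*x**2 + 18*x + 9 and u'(x)^2 = 9*x**4 - 12*x**3 + 22*x**2 - 12*x + 9.
Integrate each monomial from 0 to 2 using ∫_0^2 c·x^n dx = c·2^(n+1)/(n+1):
  ∫_0^2 u(x)^2 dx = ∫_0^2 (x^6 - 2*x^5 + 7*x^4 + 3*x^2 + 18*x + 9) dx. Term by term:
    ∫_0^2 x^6 dx = 128/7;  ∫_0^2 -2*x^5 dx = -64/3;  ∫_0^2 7*x^4 dx = 224/5;
    ∫_0^2 3*x^2 dx = 8;  ∫_0^2 18*x dx = 36;  ∫_0^2 9 dx = 18.
  Sum: 128/7 − 64/3 + 224/5 + 8 + 36 + 18 = 10894/105.
  ∫_0^2 u'(x)^2 dx = ∫_0^2 (9*x^4 - 12*x^3 + 22*x^2 - 12*x + 9) dx. Term by term:
    ∫_0^2 9*x^4 dx = 288/5;  ∫_0^2 -12*x^3 dx = -48;  ∫_0^2 22*x^2 dx = 176/3;
    ∫_0^2 -12*x dx = -24;  ∫_0^2 9 dx = 18.
  Sum: 288/5 − 48 + 176/3 − 24 + 18 = 934/15.
Adding: ||u||_{H^1}^2 = 10894/105 + 934/15 = 17432/105.


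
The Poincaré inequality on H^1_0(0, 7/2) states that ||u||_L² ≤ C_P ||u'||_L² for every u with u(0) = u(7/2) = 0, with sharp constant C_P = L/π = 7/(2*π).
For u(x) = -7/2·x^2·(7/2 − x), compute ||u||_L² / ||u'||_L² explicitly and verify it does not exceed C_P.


||u||_L² / ||u'||_L² = sqrt(14)/4 < C_P = 7/(2*π).

u(x) = -7/2·x^2·(7/2 − x), so u'(x) = 7*x*(3*x - 7)/2.
u(x) = -7/2·x^2·(7/2 − x) vanishes at x = 0 and x = 7/2, so u ∈ H^1_0(0, 7/2). Differentiate via the product rule and integrate the resulting polynomials term by term.
  ∫_0^7/2 u² dx = ∫_0^7/2 (49*x^6/4 - 343*x^5/4 + 2401*x^4/16) dx. Term by term:
    ∫_0^7/2 49*x^6/4 dx = 5764801/512;  ∫_0^7/2 -343*x^5/4 dx = -40353607/1536;  ∫_0^7/2 2401*x^4/16 dx = 40353607/2560.
  Sum: 5764801/512 − 40353607/1536 + 40353607/2560 = 5764801/7680.
  ∫_0^7/2 (u')² dx = ∫_0^7/2 (441*x^4/4 - 1029*x^3/2 + 2401*x^2/4) dx. Term by term:
    ∫_0^7/2 441*x^4/4 dx = 7411887/640;  ∫_0^7/2 -1029*x^3/2 dx = -2470629/128;  ∫_0^7/2 2401*x^2/4 dx = 823543/96.
  Sum: 7411887/640 − 2470629/128 + 823543/96 = 823543/960.
∫_0^7/2 u² dx = 5764801/7680, so ||u||_L² = 2401*sqrt(30)/480.
∫_0^7/2 (u')² dx = 823543/960, so ||u'||_L² = 343*sqrt(105)/120.
Ratio ||u||_L² / ||u'||_L² = sqrt(14)/4.
Sharp Poincaré constant on H^1_0(0, 7/2) is C_P = L/π = 7/(2*π), achieved by sin(2*π/7·x).
A polynomial bump cannot attain the sharp Poincaré constant (only the first sine eigenfunction does), so the ratio is strictly less than C_P, consistent with ||u||_L² ≤ C_P ||u'||_L².


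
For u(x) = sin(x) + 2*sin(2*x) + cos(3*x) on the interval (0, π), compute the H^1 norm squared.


||u||_{H^1(0,π)}^2 = -32 + 16*π

u'(x) = -3*sin(3*x) + cos(x) + 4*cos(2*x).
Expand u² and (u')² and integrate term by term on (0, π), using: for integers n ≥ 1, ∫_0^π sin²(nx) dx = ∫_0^π cos²(nx) dx = π/2; for n ≠ n', ∫_0^π sin(nx)sin(n'x) dx = ∫_0^π cos(nx)cos(n'x) dx = 0; and by product-to-sum, ∫_0^π sin(nx)cos(n'x) dx = ½∫_0^π [sin((n+n')x) + sin((n−n')x)] dx, which is 0 when n+n' is even and 2n/(n²−n'²) when n+n' is odd (it need not vanish on (0, π)).
  u² squared terms: (2)²·∫sin(2x)² dx = 4·π/2 = 2*π;  (1)²·∫cos(3x)² dx = 1·π/2 = π/2;  (1)²·∫sin(x)² dx = 1·π/2 = π/2.
  u² cross terms: 2·(2)·(1)·∫sin(2x)·cos(3x) dx = 4·(-4/5) = -16/5;  2·(2)·(1)·∫sin(2x)·sin(x) dx = 4·(0) = 0;  2·(1)·(1)·∫cos(3x)·sin(x) dx = 2·(0) = 0.
  So ∫_0^π u² dx = 2*π + π/2 + π/2 − 16/5 + 0 + 0 = -16/5 + 3*π.
  (u')² squared terms: (-3)²·∫sin(3x)² dx = 9·π/2 = 9*π/2;  (4)²·∫cos(2x)² dx = 16·π/2 = 8*π;  (1)²·∫cos(x)² dx = 1·π/2 = π/2.
  (u')² cross terms: 2·(-3)·(4)·∫sin(3x)·cos(2x) dx = -24·(6/5) = -144/5;  2·(-3)·(1)·∫sin(3x)·cos(x) dx = -6·(0) = 0;  2·(4)·(1)·∫cos(2x)·cos(x) dx = 8·(0) = 0.
  So ∫_0^π (u')² dx = 9*π/2 + 8*π + π/2 − 144/5 + 0 + 0 = -144/5 + 13*π.
||u||_{H^1}^2 = (-16/5 + 3*π) + (-144/5 + 13*π) = -32 + 16*π.


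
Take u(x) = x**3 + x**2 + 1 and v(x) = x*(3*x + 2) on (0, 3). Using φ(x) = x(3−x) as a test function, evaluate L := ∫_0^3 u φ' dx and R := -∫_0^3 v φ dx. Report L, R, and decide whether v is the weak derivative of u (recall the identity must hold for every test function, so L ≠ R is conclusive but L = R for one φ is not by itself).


LHS = -999/20, RHS = -999/20. Yes, v = u' weakly.

u(x) = x**3 + x**2 + 1, classical derivative u'(x) = 3*x**2 + 2*x.
φ(x) = x(3−x), so φ'(x) = 3 - 2*x.
Note φ(0) = φ(3) = 0, so the boundary term u·φ vanishes.
LHS = ∫_0^3 u(x) φ'(x) dx = ∫_0^3 (-2*x^4 + x^3 + 3*x^2 - 2*x + 3) dx. Term by term:
  ∫_0^3 -2*x^4 dx = -486/5;  ∫_0^3 x^3 dx = 81/4;  ∫_0^3 3*x^2 dx = 27;
  ∫_0^3 -2*x dx = -9;  ∫_0^3 3 dx = 9.
Sum: -486/5 + 81/4 + 27 − 9 + 9 = -999/20.
So LHS = -999/20.
∫_0^3 v(x) φ(x) dx = ∫_0^3 (-3*x^4 + 7*x^3 + 6*x^2) dx. Term by term:
  ∫_0^3 -3*x^4 dx = -729/5;  ∫_0^3 7*x^3 dx = 567/4;  ∫_0^3 6*x^2 dx = 54.
Sum: -729/5 + 567/4 + 54 = 999/20.
So RHS = -∫_0^3 v(x) φ(x) dx = -999/20.
LHS = RHS, so the identity holds for this test φ.
Moreover u is smooth here and v(x) = u'(x) = 3*x**2 + 2*x pointwise, so the identity holds for every test function. Hence v is the weak derivative of u.


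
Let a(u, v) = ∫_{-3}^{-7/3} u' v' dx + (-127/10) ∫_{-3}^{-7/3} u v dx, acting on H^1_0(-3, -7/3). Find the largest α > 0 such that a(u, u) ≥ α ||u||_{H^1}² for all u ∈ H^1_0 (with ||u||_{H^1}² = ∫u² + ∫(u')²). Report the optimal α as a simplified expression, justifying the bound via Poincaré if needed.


α = (-254 + 45*π^2)/(5*(4 + 9*π^2))

Coercivity of a(·,·) on H^1_0(-3, -7/3) means a(u, u) ≥ α ||u||_{H^1}² for every u ∈ H^1_0.
The interval has length L = 2/3, and Poincaré/coercivity depend only on L. Here a(u, u) = ∫(u')² + (-127/10)·∫u².
Here c = -127/10 < 0 with |c| < (π/L)² = 9*π^2/4, so coercivity still holds. The condition a(u,u) ≥ α||u||_{H^1}² reads (1−α)∫(u')² ≥ (α−c)∫u². Any admissible α is ≤ 1 (rapidly oscillating u have ∫u²/∫(u')² → 0), and α = 1 would force 0 ≥ (1−c)∫u², impossible since c < 1; so 1−α > 0. By the sharp Poincaré inequality on H^1_0 of an interval of length L, ∫(u')² ≥ (π/L)²∫u² with equality for the first sine mode sin(π(x−x₀)/L) (x₀ the left endpoint), so the inequality holds for all u iff (1−α)(π/L)² ≥ α − c, i.e. α ≤ ((π/L)² + c)/((π/L)² + 1) = (1 + c(L/π)²)/(1 + (L/π)²). (Direct route, valid since c ≤ 0: Poincaré gives c∫u² ≥ c(L/π)²∫(u')², so a(u,u) ≥ (1 + c(L/π)²)∫(u')², while ||u||_{H^1}² ≤ (1 + (L/π)²)∫(u')²; dividing yields the same α.) With (π/L)² = 9*π^2/4 and c = -127/10, the largest admissible constant is α = ((π/L)² + c)/((π/L)² + 1).
Simplifying, α = (-254 + 45*π^2)/(5*(4 + 9*π^2)).


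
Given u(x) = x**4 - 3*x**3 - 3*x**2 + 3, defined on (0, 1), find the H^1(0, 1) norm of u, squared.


||u||_{H^1}^2 = 50621/1260

The H^1 norm (squared) on an interval (0, L) is
  ||u||_{H^1}^2 = ∫_0^L u(x)^2 dx + ∫_0^L u'(x)^2 dx.
Compute u'(x) = 4*x**3 - 9*x**2 - 6*x.
Then u(x)^2 = x**8 - 6*x**7 + 3*x**6 + 18*x**5 + 15*x**4 - 18*x**3 - 18*x**2 + 9 and u'(x)^2 = 16*x**6 - 72*x**5 + 33*x**4 + 108*x**3 + 36*x**2.
Integrate each monomial from 0 to 1 using ∫_0^1 c·x^n dx = c·1^(n+1)/(n+1):
  ∫_0^1 u(x)^2 dx = ∫_0^1 (x^8 - 6*x^7 + 3*x^6 + 18*x^5 + 15*x^4 - 18*x^3 - 18*x^2 + 9) dx. Term by term:
    ∫_0^1 x^8 dx = 1/9;  ∫_0^1 -6*x^7 dx = -3/4;  ∫_0^1 3*x^6 dx = 3/7;
    ∫_0^1 18*x^5 dx = 3;  ∫_0^1 15*x^4 dx = 3;  ∫_0^1 -18*x^3 dx = -9/2;
    ∫_0^1 -18*x^2 dx = -6;  ∫_0^1 9 dx = 9.
  Sum: 1/9 − 3/4 + 3/7 + 3 + 3 − 9/2 − 6 + 9 = 1081/252.
  ∫_0^1 u'(x)^2 dx = ∫_0^1 (16*x^6 - 72*x^5 + 33*x^4 + 108*x^3 + 36*x^2) dx. Term by term:
    ∫_0^1 16*x^6 dx = 16/7;  ∫_0^1 -72*x^5 dx = -12;  ∫_0^1 33*x^4 dx = 33/5;
    ∫_0^1 108*x^3 dx = 27;  ∫_0^1 36*x^2 dx = 12.
  Sum: 16/7 − 12 + 33/5 + 27 + 12 = 1256/35.
Adding: ||u||_{H^1}^2 = 1081/252 + 1256/35 = 50621/1260.


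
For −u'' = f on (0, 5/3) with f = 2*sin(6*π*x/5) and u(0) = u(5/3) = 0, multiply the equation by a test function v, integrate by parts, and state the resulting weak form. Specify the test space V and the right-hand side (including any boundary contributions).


V = H^1_0(0, 5/3) (so v(0) = v(5/3) = 0); weak form: ∫_0^5/3 u'v' dx = ∫_0^5/3 (2*sin(6*π*x/5)) v dx for all v ∈ V.

Multiply both sides by a test function v and integrate from 0 to 5/3:
  ∫_0^5/3 −u''(x) v(x) dx = ∫_0^5/3 f(x) v(x) dx.
Integrate the LHS by parts once:
  ∫_0^5/3 −u'' v dx = −[u'(x) v(x)]_0^5/3 + ∫_0^5/3 u'(x) v'(x) dx.
Thus ∫_0^5/3 u'(x) v'(x) dx = ∫_0^5/3 f(x) v(x) dx + [u'(x) v(x)]_0^5/3.
Choose V so that boundary terms are either known or forced to vanish.
u is Dirichlet: u(0) = u(5/3) = 0. Let V = H^1_0(0, 5/3); then v(0) = v(5/3) = 0, and [u' v]_0^5/3 = 0.
Weak formulation: find u (satisfying any essential BC) such that ∫_0^5/3 u'(x) v'(x) dx = ∫_0^5/3 f v dx for all v ∈ V.
Substituting f(x) = 2*sin(6*π*x/5), the right-hand side is ∫_0^5/3 (2*sin(6*π*x/5)) v dx.


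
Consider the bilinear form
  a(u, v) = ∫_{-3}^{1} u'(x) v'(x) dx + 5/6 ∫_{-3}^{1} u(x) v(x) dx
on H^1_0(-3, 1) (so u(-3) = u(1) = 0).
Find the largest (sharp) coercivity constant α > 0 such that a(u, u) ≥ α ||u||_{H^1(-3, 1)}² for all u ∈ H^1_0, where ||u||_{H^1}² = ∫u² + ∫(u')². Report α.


α = (π^2 + 40/3)/(π^2 + 16)

Coercivity of a(·,·) on H^1_0(-3, 1) means a(u, u) ≥ α ||u||_{H^1}² for every u ∈ H^1_0.
The interval has length L = 4, and Poincaré/coercivity depend only on L. Here a(u, u) = ∫(u')² + (5/6)·∫u².
Here 0 < c = 5/6 < 1. The condition a(u,u) ≥ α||u||_{H^1}² reads (1−α)∫(u')² ≥ (α−c)∫u². Any admissible α is ≤ 1 (rapidly oscillating u have ∫u²/∫(u')² → 0), and α = 1 would force 0 ≥ (1−c)∫u², impossible since c < 1; so 1−α > 0. By the sharp Poincaré inequality on H^1_0 of an interval of length L, ∫(u')² ≥ (π/L)²∫u² with equality for the first sine mode sin(π(x−x₀)/L) (x₀ the left endpoint), so the inequality holds for all u iff (1−α)(π/L)² ≥ α − c, i.e. α ≤ ((π/L)² + c)/((π/L)² + 1) = (1 + c(L/π)²)/(1 + (L/π)²). With (π/L)² = π^2/16 and c = 5/6, the largest admissible constant is α = ((π/L)² + c)/((π/L)² + 1).
Simplifying, α = (π^2 + 40/3)/(π^2 + 16).


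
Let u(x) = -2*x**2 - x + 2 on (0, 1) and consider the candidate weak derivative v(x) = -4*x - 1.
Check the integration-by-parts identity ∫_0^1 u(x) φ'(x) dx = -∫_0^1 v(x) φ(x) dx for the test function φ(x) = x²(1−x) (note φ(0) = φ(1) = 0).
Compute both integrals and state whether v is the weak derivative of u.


LHS = 17/60, RHS = 17/60. Yes, v = u' weakly.

u(x) = -2*x**2 - x + 2, classical derivative u'(x) = -4*x - 1.
φ(x) = x²(1−x), so φ'(x) = x*(2 - 3*x).
Note φ(0) = φ(1) = 0, so the boundary term u·φ vanishes.
LHS = ∫_0^1 u(x) φ'(x) dx = ∫_0^1 (6*x^4 - x^3 - 8*x^2 + 4*x) dx. Term by term:
  ∫_0^1 6*x^4 dx = 6/5;  ∫_0^1 -x^3 dx = -1/4;  ∫_0^1 -8*x^2 dx = -8/3;
  ∫_0^1 4*x dx = 2.
Sum: 6/5 − 1/4 − 8/3 + 2 = 17/60.
So LHS = 17/60.
∫_0^1 v(x) φ(x) dx = ∫_0^1 (4*x^4 - 3*x^3 - x^2) dx. Term by term:
  ∫_0^1 4*x^4 dx = 4/5;  ∫_0^1 -3*x^3 dx = -3/4;  ∫_0^1 -x^2 dx = -1/3.
Sum: 4/5 − 3/4 − 1/3 = -17/60.
So RHS = -∫_0^1 v(x) φ(x) dx = 17/60.
LHS = RHS, so the identity holds for this test φ.
Moreover u is smooth here and v(x) = u'(x) = -4*x - 1 pointwise, so the identity holds for every test function. Hence v is the weak derivative of u.


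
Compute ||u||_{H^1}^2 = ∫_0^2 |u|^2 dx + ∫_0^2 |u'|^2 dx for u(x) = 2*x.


||u||_{H^1}^2 = 56/3

The H^1 norm (squared) on an interval (0, L) is
  ||u||_{H^1}^2 = ∫_0^L u(x)^2 dx + ∫_0^L u'(x)^2 dx.
Compute u'(x) = 2.
Then u(x)^2 = 4*x**2 and u'(x)^2 = 4.
Integrate each monomial from 0 to 2 using ∫_0^2 c·x^n dx = c·2^(n+1)/(n+1):
  ∫_0^2 u(x)^2 dx = ∫_0^2 (4*x^2) dx. Term by term:
    ∫_0^2 4*x^2 dx = 32/3.
  ∫_0^2 u'(x)^2 dx = ∫_0^2 (4) dx. Term by term:
    ∫_0^2 4 dx = 8.
Adding: ||u||_{H^1}^2 = 32/3 + 8 = 56/3.


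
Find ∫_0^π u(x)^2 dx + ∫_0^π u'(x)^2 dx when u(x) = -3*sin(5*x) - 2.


||u||_{H^1(0,π)}^2 = 24/5 + 121*π

u'(x) = -15*cos(5*x).
Expand u² and (u')² and integrate term by term on (0, π), using: for integers n ≥ 1, ∫_0^π sin²(nx) dx = ∫_0^π cos²(nx) dx = π/2; for n ≠ n', ∫_0^π sin(nx)sin(n'x) dx = ∫_0^π cos(nx)cos(n'x) dx = 0; and by product-to-sum, ∫_0^π sin(nx)cos(n'x) dx = ½∫_0^π [sin((n+n')x) + sin((n−n')x)] dx, which is 0 when n+n' is even and 2n/(n²−n'²) when n+n' is odd (it need not vanish on (0, π)). For the constant mode: ∫_0^π 1 dx = π, ∫_0^π cos(nx) dx = 0, ∫_0^π sin(nx) dx = (1−(−1)^n)/n.
  u² squared terms: (-2)²·∫1 dx = 4·π = 4*π;  (-3)²·∫sin(5x)² dx = 9·π/2 = 9*π/2.
  u² cross terms: 2·(-2)·(-3)·∫1·sin(5x) dx = 12·(2/5) = 24/5.
  So ∫_0^π u² dx = 4*π + 9*π/2 + 24/5 = 24/5 + 17*π/2.
  (u')² squared terms: (-15)²·∫cos(5x)² dx = 225·π/2 = 225*π/2.
  So ∫_0^π (u')² dx = 225*π/2.
||u||_{H^1}^2 = (24/5 + 17*π/2) + (225*π/2) = 24/5 + 121*π.


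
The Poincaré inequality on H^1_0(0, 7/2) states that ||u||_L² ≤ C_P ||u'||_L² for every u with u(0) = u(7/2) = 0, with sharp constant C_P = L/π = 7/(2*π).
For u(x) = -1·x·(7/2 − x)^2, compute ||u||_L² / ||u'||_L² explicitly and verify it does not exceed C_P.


||u||_L² / ||u'||_L² = sqrt(14)/4 < C_P = 7/(2*π).

u(x) = -1·x·(7/2 − x)^2, so u'(x) = (7 - 6*x)*(2*x - 7)/4.
u(x) = -1·x·(7/2 − x)^2 vanishes at x = 0 and x = 7/2, so u ∈ H^1_0(0, 7/2). Differentiate via the product rule and integrate the resulting polynomials term by term.
  ∫_0^7/2 u² dx = ∫_0^7/2 (x^6 - 14*x^5 + 147*x^4/2 - 343*x^3/2 + 2401*x^2/16) dx. Term by term:
    ∫_0^7/2 x^6 dx = 117649/128;  ∫_0^7/2 -14*x^5 dx = -823543/192;  ∫_0^7/2 147*x^4/2 dx = 2470629/320;
    ∫_0^7/2 -343*x^3/2 dx = -823543/128;  ∫_0^7/2 2401*x^2/16 dx = 823543/384.
  Sum: 117649/128 − 823543/192 + 2470629/320 − 823543/128 + 823543/384 = 117649/1920.
  ∫_0^7/2 (u')² dx = ∫_0^7/2 (9*x^4 - 84*x^3 + 539*x^2/2 - 343*x + 2401/16) dx. Term by term:
    ∫_0^7/2 9*x^4 dx = 151263/160;  ∫_0^7/2 -84*x^3 dx = -50421/16;  ∫_0^7/2 539*x^2/2 dx = 184877/48;
    ∫_0^7/2 -343*x dx = -16807/8;  ∫_0^7/2 2401/16 dx = 16807/32.
  Sum: 151263/160 − 50421/16 + 184877/48 − 16807/8 + 16807/32 = 16807/240.
∫_0^7/2 u² dx = 117649/1920, so ||u||_L² = 343*sqrt(30)/240.
∫_0^7/2 (u')² dx = 16807/240, so ||u'||_L² = 49*sqrt(105)/60.
Ratio ||u||_L² / ||u'||_L² = sqrt(14)/4.
Sharp Poincaré constant on H^1_0(0, 7/2) is C_P = L/π = 7/(2*π), achieved by sin(2*π/7·x).
A polynomial bump cannot attain the sharp Poincaré constant (only the first sine eigenfunction does), so the ratio is strictly less than C_P, consistent with ||u||_L² ≤ C_P ||u'||_L².


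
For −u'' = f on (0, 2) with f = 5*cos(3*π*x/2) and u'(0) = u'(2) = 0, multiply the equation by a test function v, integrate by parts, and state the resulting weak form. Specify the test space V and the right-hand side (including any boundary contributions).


V = H^1(0, 2) (no boundary constraint on v; u is determined up to an additive constant); weak form: ∫_0^2 u'v' dx = ∫_0^2 (5*cos(3*π*x/2)) v dx for all v ∈ V.

Multiply both sides by a test function v and integrate from 0 to 2:
  ∫_0^2 −u''(x) v(x) dx = ∫_0^2 f(x) v(x) dx.
Integrate the LHS by parts once:
  ∫_0^2 −u'' v dx = −[u'(x) v(x)]_0^2 + ∫_0^2 u'(x) v'(x) dx.
Thus ∫_0^2 u'(x) v'(x) dx = ∫_0^2 f(x) v(x) dx + [u'(x) v(x)]_0^2.
Choose V so that boundary terms are either known or forced to vanish.
u has homogeneous Neumann: u'(0) = u'(2) = 0. So [u' v]_0^2 = 0·v(2) − 0·v(0) = 0 for any v; take V = H^1(0, 2).
Weak formulation: find u (satisfying any essential BC) such that ∫_0^2 u'(x) v'(x) dx = ∫_0^2 f v dx for all v ∈ V (homogeneous Neumann, so boundary terms vanish).
Substituting f(x) = 5*cos(3*π*x/2), the right-hand side is ∫_0^2 (5*cos(3*π*x/2)) v dx.
Compatibility check (pure Neumann): taking v ≡ 1 ∈ V gives 0 = ∫_0^2 f dx + (0) − (0), i.e. ∫_0^2 f dx must equal u'(0) − u'(2) = 0. Indeed ∫_0^2 (5*cos(3*π*x/2)) dx = 0, so the data are compatible. The solution is then unique only up to an additive constant (fix it e.g. by requiring ∫_0^2 u dx = 0).


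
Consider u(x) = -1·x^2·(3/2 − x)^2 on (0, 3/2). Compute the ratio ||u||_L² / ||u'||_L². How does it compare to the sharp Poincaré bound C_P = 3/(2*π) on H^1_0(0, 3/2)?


||u||_L² / ||u'||_L² = sqrt(3)/4 < C_P = 3/(2*π).

u(x) = -1·x^2·(3/2 − x)^2, so u'(x) = x*(-8*x^2 + 18*x - 9)/2.
u(x) = -1·x^2·(3/2 − x)^2 vanishes at x = 0 and x = 3/2, so u ∈ H^1_0(0, 3/2). Differentiate via the product rule and integrate the resulting polynomials term by term.
  ∫_0^3/2 u² dx = ∫_0^3/2 (x^8 - 6*x^7 + 27*x^6/2 - 27*x^5/2 + 81*x^4/16) dx. Term by term:
    ∫_0^3/2 x^8 dx = 2187/512;  ∫_0^3/2 -6*x^7 dx = -19683/1024;  ∫_0^3/2 27*x^6/2 dx = 59049/1792;
    ∫_0^3/2 -27*x^5/2 dx = -6561/256;  ∫_0^3/2 81*x^4/16 dx = 19683/2560.
  Sum: 2187/512 − 19683/1024 + 59049/1792 − 6561/256 + 19683/2560 = 2187/35840.
  ∫_0^3/2 (u')² dx = ∫_0^3/2 (16*x^6 - 72*x^5 + 117*x^4 - 81*x^3 + 81*x^2/4) dx. Term by term:
    ∫_0^3/2 16*x^6 dx = 2187/56;  ∫_0^3/2 -72*x^5 dx = -2187/16;  ∫_0^3/2 117*x^4 dx = 28431/160;
    ∫_0^3/2 -81*x^3 dx = -6561/64;  ∫_0^3/2 81*x^2/4 dx = 729/32.
  Sum: 2187/56 − 2187/16 + 28431/160 − 6561/64 + 729/32 = 729/2240.
∫_0^3/2 u² dx = 2187/35840, so ||u||_L² = 27*sqrt(105)/1120.
∫_0^3/2 (u')² dx = 729/2240, so ||u'||_L² = 27*sqrt(35)/280.
Ratio ||u||_L² / ||u'||_L² = sqrt(3)/4.
Sharp Poincaré constant on H^1_0(0, 3/2) is C_P = L/π = 3/(2*π), achieved by sin(2*π/3·x).
A polynomial bump cannot attain the sharp Poincaré constant (only the first sine eigenfunction does), so the ratio is strictly less than C_P, consistent with ||u||_L² ≤ C_P ||u'||_L².


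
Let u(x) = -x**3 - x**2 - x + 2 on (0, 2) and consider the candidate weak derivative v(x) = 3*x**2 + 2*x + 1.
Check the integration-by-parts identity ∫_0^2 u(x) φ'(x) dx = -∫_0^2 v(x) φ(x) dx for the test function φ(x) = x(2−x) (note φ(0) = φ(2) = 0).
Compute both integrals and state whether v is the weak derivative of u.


LHS = 44/5, RHS = -44/5. No, v is not the weak derivative of u.

u(x) = -x**3 - x**2 - x + 2, classical derivative u'(x) = -3*x**2 - 2*x - 1.
φ(x) = x(2−x), so φ'(x) = 2 - 2*x.
Note φ(0) = φ(2) = 0, so the boundary term u·φ vanishes.
LHS = ∫_0^2 u(x) φ'(x) dx = ∫_0^2 (2*x^4 - 6*x + 4) dx. Term by term:
  ∫_0^2 2*x^4 dx = 64/5;  ∫_0^2 -6*x dx = -12;  ∫_0^2 4 dx = 8.
Sum: 64/5 − 12 + 8 = 44/5.
So LHS = 44/5.
∫_0^2 v(x) φ(x) dx = ∫_0^2 (-3*x^4 + 4*x^3 + 3*x^2 + 2*x) dx. Term by term:
  ∫_0^2 -3*x^4 dx = -96/5;  ∫_0^2 4*x^3 dx = 16;  ∫_0^2 3*x^2 dx = 8;
  ∫_0^2 2*x dx = 4.
Sum: -96/5 + 16 + 8 + 4 = 44/5.
So RHS = -∫_0^2 v(x) φ(x) dx = -44/5.
LHS − RHS = 88/5 ≠ 0, so the identity fails.
(For a valid weak derivative the identity must hold for EVERY test function, in particular this one. The failure shows v is NOT the weak derivative of u.)
Correct weak derivative would be u'(x) = -3*x**2 - 2*x - 1.


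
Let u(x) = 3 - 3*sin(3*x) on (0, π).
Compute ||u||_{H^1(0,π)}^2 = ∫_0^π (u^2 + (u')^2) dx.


||u||_{H^1(0,π)}^2 = -12 + 54*π

u'(x) = -9*cos(3*x).
Expand u² and (u')² and integrate term by term on (0, π), using: for integers n ≥ 1, ∫_0^π sin²(nx) dx = ∫_0^π cos²(nx) dx = π/2; for n ≠ n', ∫_0^π sin(nx)sin(n'x) dx = ∫_0^π cos(nx)cos(n'x) dx = 0; and by product-to-sum, ∫_0^π sin(nx)cos(n'x) dx = ½∫_0^π [sin((n+n')x) + sin((n−n')x)] dx, which is 0 when n+n' is even and 2n/(n²−n'²) when n+n' is odd (it need not vanish on (0, π)). For the constant mode: ∫_0^π 1 dx = π, ∫_0^π cos(nx) dx = 0, ∫_0^π sin(nx) dx = (1−(−1)^n)/n.
  u² squared terms: (3)²·∫1 dx = 9·π = 9*π;  (-3)²·∫sin(3x)² dx = 9·π/2 = 9*π/2.
  u² cross terms: 2·(3)·(-3)·∫1·sin(3x) dx = -18·(2/3) = -12.
  So ∫_0^π u² dx = 9*π + 9*π/2 − 12 = -12 + 27*π/2.
  (u')² squared terms: (-9)²·∫cos(3x)² dx = 81·π/2 = 81*π/2.
  So ∫_0^π (u')² dx = 81*π/2.
||u||_{H^1}^2 = (-12 + 27*π/2) + (81*π/2) = -12 + 54*π.


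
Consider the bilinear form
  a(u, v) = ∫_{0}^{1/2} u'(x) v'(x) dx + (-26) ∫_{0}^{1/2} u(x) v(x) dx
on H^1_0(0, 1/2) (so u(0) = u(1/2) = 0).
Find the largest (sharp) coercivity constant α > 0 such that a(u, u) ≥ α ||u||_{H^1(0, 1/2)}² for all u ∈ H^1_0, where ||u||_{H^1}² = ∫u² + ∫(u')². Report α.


α = 2*(-13 + 2*π^2)/(1 + 4*π^2)

Coercivity of a(·,·) on H^1_0(0, 1/2) means a(u, u) ≥ α ||u||_{H^1}² for every u ∈ H^1_0.
The interval has length L = 1/2, and Poincaré/coercivity depend only on L. Here a(u, u) = ∫(u')² + (-26)·∫u².
Here c = -26 < 0 with |c| < (π/L)² = 4*π^2, so coercivity still holds. The condition a(u,u) ≥ α||u||_{H^1}² reads (1−α)∫(u')² ≥ (α−c)∫u². Any admissible α is ≤ 1 (rapidly oscillating u have ∫u²/∫(u')² → 0), and α = 1 would force 0 ≥ (1−c)∫u², impossible since c < 1; so 1−α > 0. By the sharp Poincaré inequality on H^1_0 of an interval of length L, ∫(u')² ≥ (π/L)²∫u² with equality for the first sine mode sin(π(x−x₀)/L) (x₀ the left endpoint), so the inequality holds for all u iff (1−α)(π/L)² ≥ α − c, i.e. α ≤ ((π/L)² + c)/((π/L)² + 1) = (1 + c(L/π)²)/(1 + (L/π)²). (Direct route, valid since c ≤ 0: Poincaré gives c∫u² ≥ c(L/π)²∫(u')², so a(u,u) ≥ (1 + c(L/π)²)∫(u')², while ||u||_{H^1}² ≤ (1 + (L/π)²)∫(u')²; dividing yields the same α.) With (π/L)² = 4*π^2 and c = -26, the largest admissible constant is α = ((π/L)² + c)/((π/L)² + 1).
Simplifying, α = 2*(-13 + 2*π^2)/(1 + 4*π^2).


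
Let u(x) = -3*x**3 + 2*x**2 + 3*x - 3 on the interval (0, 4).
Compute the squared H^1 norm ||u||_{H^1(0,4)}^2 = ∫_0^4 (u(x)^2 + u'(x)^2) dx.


||u||_{H^1}^2 = 2430968/105

The H^1 norm (squared) on an interval (0, L) is
  ||u||_{H^1}^2 = ∫_0^L u(x)^2 dx + ∫_0^L u'(x)^2 dx.
Compute u'(x) = -9*x**2 + 4*x + 3.
Then u(x)^2 = 9*x**6 - 12*x**5 - 14*x**4 + 30*x**3 - 3*x**2 - 18*x + 9 and u'(x)^2 = 81*x**4 - 72*x**3 - 38*x**2 + 24*x + 9.
Integrate each monomial from 0 to 4 using ∫_0^4 c·x^n dx = c·4^(n+1)/(n+1):
  ∫_0^4 u(x)^2 dx = ∫_0^4 (9*x^6 - 12*x^5 - 14*x^4 + 30*x^3 - 3*x^2 - 18*x + 9) dx. Term by term:
    ∫_0^4 9*x^6 dx = 147456/7;  ∫_0^4 -12*x^5 dx = -8192;  ∫_0^4 -14*x^4 dx = -14336/5;
    ∫_0^4 30*x^3 dx = 1920;  ∫_0^4 -3*x^2 dx = -64;  ∫_0^4 -18*x dx = -144;
    ∫_0^4 9 dx = 36.
  Sum: 147456/7 − 8192 − 14336/5 + 1920 − 64 − 144 + 36 = 411388/35.
  ∫_0^4 u'(x)^2 dx = ∫_0^4 (81*x^4 - 72*x^3 - 38*x^2 + 24*x + 9) dx. Term by term:
    ∫_0^4 81*x^4 dx = 82944/5;  ∫_0^4 -72*x^3 dx = -4608;  ∫_0^4 -38*x^2 dx = -2432/3;
    ∫_0^4 24*x dx = 192;  ∫_0^4 9 dx = 36.
  Sum: 82944/5 − 4608 − 2432/3 + 192 + 36 = 170972/15.
Adding: ||u||_{H^1}^2 = 411388/35 + 170972/15 = 2430968/105.


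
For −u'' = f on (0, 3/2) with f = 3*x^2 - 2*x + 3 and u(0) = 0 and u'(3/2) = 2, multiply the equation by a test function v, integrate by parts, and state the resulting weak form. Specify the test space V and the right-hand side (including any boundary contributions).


V = {v ∈ H^1(0, 3/2) : v(0) = 0} (test functions vanish at x = 0 where u is specified); weak form: ∫_0^3/2 u'v' dx = ∫_0^3/2 (3*x^2 - 2*x + 3) v dx + 2·v(3/2) for all v ∈ V.

Multiply both sides by a test function v and integrate from 0 to 3/2:
  ∫_0^3/2 −u''(x) v(x) dx = ∫_0^3/2 f(x) v(x) dx.
Integrate the LHS by parts once:
  ∫_0^3/2 −u'' v dx = −[u'(x) v(x)]_0^3/2 + ∫_0^3/2 u'(x) v'(x) dx.
Thus ∫_0^3/2 u'(x) v'(x) dx = ∫_0^3/2 f(x) v(x) dx + [u'(x) v(x)]_0^3/2.
Choose V so that boundary terms are either known or forced to vanish.
Mixed BC: u(0) = 0 (Dirichlet) and u'(3/2) = 2 (Neumann). Define V = {v ∈ H^1(0, 3/2) : v(0) = 0}. Then [u' v]_0^3/2 = u'(3/2)·v(3/2) − u'(0)·0 = 2·v(3/2).
Weak formulation: find u (satisfying any essential BC) such that ∫_0^3/2 u'(x) v'(x) dx = ∫_0^3/2 f v dx + 2·v(3/2) for all v ∈ V (Dirichlet at 0 absorbed into V; Neumann datum at x = 3/2 contributes the boundary term).
Substituting f(x) = 3*x^2 - 2*x + 3, the right-hand side is ∫_0^3/2 (3*x^2 - 2*x + 3) v dx + 2·v(3/2).


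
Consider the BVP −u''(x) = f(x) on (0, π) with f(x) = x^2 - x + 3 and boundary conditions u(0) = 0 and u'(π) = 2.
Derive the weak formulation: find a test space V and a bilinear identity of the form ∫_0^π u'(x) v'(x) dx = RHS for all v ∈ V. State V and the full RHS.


V = {v ∈ H^1(0, π) : v(0) = 0} (test functions vanish at x = 0 where u is specified); weak form: ∫_0^π u'v' dx = ∫_0^π (x^2 - x + 3) v dx + 2·v(π) for all v ∈ V.

Multiply both sides by a test function v and integrate from 0 to π:
  ∫_0^π −u''(x) v(x) dx = ∫_0^π f(x) v(x) dx.
Integrate the LHS by parts once:
  ∫_0^π −u'' v dx = −[u'(x) v(x)]_0^π + ∫_0^π u'(x) v'(x) dx.
Thus ∫_0^π u'(x) v'(x) dx = ∫_0^π f(x) v(x) dx + [u'(x) v(x)]_0^π.
Choose V so that boundary terms are either known or forced to vanish.
Mixed BC: u(0) = 0 (Dirichlet) and u'(π) = 2 (Neumann). Define V = {v ∈ H^1(0, π) : v(0) = 0}. Then [u' v]_0^π = u'(π)·v(π) − u'(0)·0 = 2·v(π).
Weak formulation: find u (satisfying any essential BC) such that ∫_0^π u'(x) v'(x) dx = ∫_0^π f v dx + 2·v(π) for all v ∈ V (Dirichlet at 0 absorbed into V; Neumann datum at x = π contributes the boundary term).
Substituting f(x) = x^2 - x + 3, the right-hand side is ∫_0^π (x^2 - x + 3) v dx + 2·v(π).


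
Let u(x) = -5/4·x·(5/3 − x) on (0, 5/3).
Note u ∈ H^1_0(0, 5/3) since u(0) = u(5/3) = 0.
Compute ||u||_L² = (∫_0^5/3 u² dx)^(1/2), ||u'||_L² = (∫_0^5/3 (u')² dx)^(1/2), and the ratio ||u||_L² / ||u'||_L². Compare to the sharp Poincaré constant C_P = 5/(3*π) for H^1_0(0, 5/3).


||u||_L² / ||u'||_L² = sqrt(10)/6 < C_P = 5/(3*π).

u(x) = -5/4·x·(5/3 − x), so u'(x) = 5*x/2 - 25/12.
u(x) = -5/4·x·(5/3 − x) vanishes at x = 0 and x = 5/3, so u ∈ H^1_0(0, 5/3). Differentiate via the product rule and integrate the resulting polynomials term by term.
  ∫_0^5/3 u² dx = ∫_0^5/3 (25*x^4/16 - 125*x^3/24 + 625*x^2/144) dx. Term by term:
    ∫_0^5/3 25*x^4/16 dx = 15625/3888;  ∫_0^5/3 -125*x^3/24 dx = -78125/7776;  ∫_0^5/3 625*x^2/144 dx = 78125/11664.
  Sum: 15625/3888 − 78125/7776 + 78125/11664 = 15625/23328.
  ∫_0^5/3 (u')² dx = ∫_0^5/3 (25*x^2/4 - 125*x/12 + 625/144) dx. Term by term:
    ∫_0^5/3 25*x^2/4 dx = 3125/324;  ∫_0^5/3 -125*x/12 dx = -3125/216;  ∫_0^5/3 625/144 dx = 3125/432.
  Sum: 3125/324 − 3125/216 + 3125/432 = 3125/1296.
∫_0^5/3 u² dx = 15625/23328, so ||u||_L² = 125*sqrt(2)/216.
∫_0^5/3 (u')² dx = 3125/1296, so ||u'||_L² = 25*sqrt(5)/36.
Ratio ||u||_L² / ||u'||_L² = sqrt(10)/6.
Sharp Poincaré constant on H^1_0(0, 5/3) is C_P = L/π = 5/(3*π), achieved by sin(3*π/5·x).
A polynomial bump cannot attain the sharp Poincaré constant (only the first sine eigenfunction does), so the ratio is strictly less than C_P, consistent with ||u||_L² ≤ C_P ||u'||_L².


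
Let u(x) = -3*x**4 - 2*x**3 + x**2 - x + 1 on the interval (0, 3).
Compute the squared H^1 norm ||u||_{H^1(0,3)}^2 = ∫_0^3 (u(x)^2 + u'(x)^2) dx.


||u||_{H^1}^2 = 3185877/35

The H^1 norm (squared) on an interval (0, L) is
  ||u||_{H^1}^2 = ∫_0^L u(x)^2 dx + ∫_0^L u'(x)^2 dx.
Compute u'(x) = -12*x**3 - 6*x**2 + 2*x - 1.
Then u(x)^2 = 9*x**8 + 12*x**7 - 2*x**6 + 2*x**5 - x**4 - 6*x**3 + 3*x**2 - 2*x + 1 and u'(x)^2 = 144*x**6 + 144*x**5 - 12*x**4 + 16*x**2 - 4*x + 1.
Integrate each monomial from 0 to 3 using ∫_0^3 c·x^n dx = c·3^(n+1)/(n+1):
  ∫_0^3 u(x)^2 dx = ∫_0^3 (9*x^8 + 12*x^7 - 2*x^6 + 2*x^5 - x^4 - 6*x^3 + 3*x^2 - 2*x + 1) dx. Term by term:
    ∫_0^3 9*x^8 dx = 19683;  ∫_0^3 12*x^7 dx = 19683/2;  ∫_0^3 -2*x^6 dx = -4374/7;
    ∫_0^3 2*x^5 dx = 243;  ∫_0^3 -x^4 dx = -243/5;  ∫_0^3 -6*x^3 dx = -243/2;
    ∫_0^3 3*x^2 dx = 27;  ∫_0^3 -2*x dx = -9;  ∫_0^3 1 dx = 3.
  Sum: 19683 + 19683/2 − 4374/7 + 243 − 243/5 − 243/2 + 27 − 9 + 3 = 1014774/35.
  ∫_0^3 u'(x)^2 dx = ∫_0^3 (144*x^6 + 144*x^5 - 12*x^4 + 16*x^2 - 4*x + 1) dx. Term by term:
    ∫_0^3 144*x^6 dx = 314928/7;  ∫_0^3 144*x^5 dx = 17496;  ∫_0^3 -12*x^4 dx = -2916/5;
    ∫_0^3 16*x^2 dx = 144;  ∫_0^3 -4*x dx = -18;  ∫_0^3 1 dx = 3.
  Sum: 314928/7 + 17496 − 2916/5 + 144 − 18 + 3 = 2171103/35.
Adding: ||u||_{H^1}^2 = 1014774/35 + 2171103/35 = 3185877/35.


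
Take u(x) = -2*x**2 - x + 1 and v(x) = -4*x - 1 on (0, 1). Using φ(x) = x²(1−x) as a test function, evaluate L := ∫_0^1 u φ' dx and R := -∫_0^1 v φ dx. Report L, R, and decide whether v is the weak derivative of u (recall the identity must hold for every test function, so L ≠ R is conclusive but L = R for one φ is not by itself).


LHS = 17/60, RHS = 17/60. Yes, v = u' weakly.

u(x) = -2*x**2 - x + 1, classical derivative u'(x) = -4*x - 1.
φ(x) = x²(1−x), so φ'(x) = x*(2 - 3*x).
Note φ(0) = φ(1) = 0, so the boundary term u·φ vanishes.
LHS = ∫_0^1 u(x) φ'(x) dx = ∫_0^1 (6*x^4 - x^3 - 5*x^2 + 2*x) dx. Term by term:
  ∫_0^1 6*x^4 dx = 6/5;  ∫_0^1 -x^3 dx = -1/4;  ∫_0^1 -5*x^2 dx = -5/3;
  ∫_0^1 2*x dx = 1.
Sum: 6/5 − 1/4 − 5/3 + 1 = 17/60.
So LHS = 17/60.
∫_0^1 v(x) φ(x) dx = ∫_0^1 (4*x^4 - 3*x^3 - x^2) dx. Term by term:
  ∫_0^1 4*x^4 dx = 4/5;  ∫_0^1 -3*x^3 dx = -3/4;  ∫_0^1 -x^2 dx = -1/3.
Sum: 4/5 − 3/4 − 1/3 = -17/60.
So RHS = -∫_0^1 v(x) φ(x) dx = 17/60.
LHS = RHS, so the identity holds for this test φ.
Moreover u is smooth here and v(x) = u'(x) = -4*x - 1 pointwise, so the identity holds for every test function. Hence v is the weak derivative of u.
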